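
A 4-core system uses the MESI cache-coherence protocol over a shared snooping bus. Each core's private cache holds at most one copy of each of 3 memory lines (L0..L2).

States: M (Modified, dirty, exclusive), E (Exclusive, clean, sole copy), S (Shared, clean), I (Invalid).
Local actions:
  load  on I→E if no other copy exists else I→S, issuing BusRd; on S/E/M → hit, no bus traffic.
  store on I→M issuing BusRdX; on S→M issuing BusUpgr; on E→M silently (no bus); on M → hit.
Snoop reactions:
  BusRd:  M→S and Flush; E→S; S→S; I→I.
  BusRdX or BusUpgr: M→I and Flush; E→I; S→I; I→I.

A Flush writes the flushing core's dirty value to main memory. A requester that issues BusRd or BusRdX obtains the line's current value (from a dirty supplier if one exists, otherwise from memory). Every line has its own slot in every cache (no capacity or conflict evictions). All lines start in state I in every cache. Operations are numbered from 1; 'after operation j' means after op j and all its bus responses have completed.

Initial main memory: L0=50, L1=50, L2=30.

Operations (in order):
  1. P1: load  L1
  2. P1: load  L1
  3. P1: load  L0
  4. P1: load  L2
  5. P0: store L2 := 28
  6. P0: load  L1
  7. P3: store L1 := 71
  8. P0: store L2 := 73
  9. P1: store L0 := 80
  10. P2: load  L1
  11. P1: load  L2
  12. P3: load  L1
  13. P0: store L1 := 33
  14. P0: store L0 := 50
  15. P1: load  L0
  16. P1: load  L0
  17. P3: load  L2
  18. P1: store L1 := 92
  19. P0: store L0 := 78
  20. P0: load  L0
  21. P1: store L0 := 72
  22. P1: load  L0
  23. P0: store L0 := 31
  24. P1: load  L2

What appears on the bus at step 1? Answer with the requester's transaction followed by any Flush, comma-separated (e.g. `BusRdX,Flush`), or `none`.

1. P1: load  L1  bus=[BusRd]  L1: P0=I P1=E P2=I P3=I  mem[L1]=50
2. P1: load  L1  bus=[-]  L1: P0=I P1=E P2=I P3=I  mem[L1]=50
3. P1: load  L0  bus=[BusRd]  L0: P0=I P1=E P2=I P3=I  mem[L0]=50
4. P1: load  L2  bus=[BusRd]  L2: P0=I P1=E P2=I P3=I  mem[L2]=30
5. P0: store L2 := 28  bus=[BusRdX]  L2: P0=M P1=I P2=I P3=I  mem[L2]=30
6. P0: load  L1  bus=[BusRd]  L1: P0=S P1=S P2=I P3=I  mem[L1]=50
7. P3: store L1 := 71  bus=[BusRdX]  L1: P0=I P1=I P2=I P3=M  mem[L1]=50
8. P0: store L2 := 73  bus=[-]  L2: P0=M P1=I P2=I P3=I  mem[L2]=30
9. P1: store L0 := 80  bus=[-]  L0: P0=I P1=M P2=I P3=I  mem[L0]=50
10. P2: load  L1  bus=[BusRd,Flush]  L1: P0=I P1=I P2=S P3=S  mem[L1]=71
11. P1: load  L2  bus=[BusRd,Flush]  L2: P0=S P1=S P2=I P3=I  mem[L2]=73
12. P3: load  L1  bus=[-]  L1: P0=I P1=I P2=S P3=S  mem[L1]=71
13. P0: store L1 := 33  bus=[BusRdX]  L1: P0=M P1=I P2=I P3=I  mem[L1]=71
14. P0: store L0 := 50  bus=[BusRdX,Flush]  L0: P0=M P1=I P2=I P3=I  mem[L0]=80
15. P1: load  L0  bus=[BusRd,Flush]  L0: P0=S P1=S P2=I P3=I  mem[L0]=50
16. P1: load  L0  bus=[-]  L0: P0=S P1=S P2=I P3=I  mem[L0]=50
17. P3: load  L2  bus=[BusRd]  L2: P0=S P1=S P2=I P3=S  mem[L2]=73
18. P1: store L1 := 92  bus=[BusRdX,Flush]  L1: P0=I P1=M P2=I P3=I  mem[L1]=33
19. P0: store L0 := 78  bus=[BusUpgr]  L0: P0=M P1=I P2=I P3=I  mem[L0]=50
20. P0: load  L0  bus=[-]  L0: P0=M P1=I P2=I P3=I  mem[L0]=50
21. P1: store L0 := 72  bus=[BusRdX,Flush]  L0: P0=I P1=M P2=I P3=I  mem[L0]=78
22. P1: load  L0  bus=[-]  L0: P0=I P1=M P2=I P3=I  mem[L0]=78
23. P0: store L0 := 31  bus=[BusRdX,Flush]  L0: P0=M P1=I P2=I P3=I  mem[L0]=72
24. P1: load  L2  bus=[-]  L2: P0=S P1=S P2=I P3=S  mem[L2]=73

bus = BusRd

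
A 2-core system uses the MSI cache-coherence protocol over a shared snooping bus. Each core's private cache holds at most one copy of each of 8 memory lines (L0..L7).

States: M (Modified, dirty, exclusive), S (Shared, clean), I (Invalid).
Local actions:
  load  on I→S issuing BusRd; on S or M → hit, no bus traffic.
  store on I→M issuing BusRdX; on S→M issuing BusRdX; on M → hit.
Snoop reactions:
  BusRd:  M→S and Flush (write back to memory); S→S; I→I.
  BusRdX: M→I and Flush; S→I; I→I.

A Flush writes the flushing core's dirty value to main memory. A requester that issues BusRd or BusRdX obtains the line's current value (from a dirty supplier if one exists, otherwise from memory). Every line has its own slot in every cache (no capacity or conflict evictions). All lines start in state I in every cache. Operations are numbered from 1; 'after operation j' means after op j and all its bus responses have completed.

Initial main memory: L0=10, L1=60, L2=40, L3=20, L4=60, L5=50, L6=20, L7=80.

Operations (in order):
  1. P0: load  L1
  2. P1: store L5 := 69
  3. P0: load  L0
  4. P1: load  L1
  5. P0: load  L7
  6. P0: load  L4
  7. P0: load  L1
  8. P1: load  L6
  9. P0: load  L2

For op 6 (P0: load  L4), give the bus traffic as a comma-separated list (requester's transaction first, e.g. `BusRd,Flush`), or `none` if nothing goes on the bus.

step 1: P0: load  L1  ⟶  SI  (L1)  txn=BusRd  M[L1]=60
step 2: P1: store L5 := 69  ⟶  IM  (L5)  txn=BusRdX  M[L5]=50
step 3: P0: load  L0  ⟶  SI  (L0)  txn=BusRd  M[L0]=10
step 4: P1: load  L1  ⟶  SS  (L1)  txn=BusRd  M[L1]=60
step 5: P0: load  L7  ⟶  SI  (L7)  txn=BusRd  M[L7]=80
step 6: P0: load  L4  ⟶  SI  (L4)  txn=BusRd  M[L4]=60
step 7: P0: load  L1  ⟶  SS  (L1)  txn=∅  M[L1]=60
step 8: P1: load  L6  ⟶  IS  (L6)  txn=BusRd  M[L6]=20
step 9: P0: load  L2  ⟶  SI  (L2)  txn=BusRd  M[L2]=40

bus = BusRd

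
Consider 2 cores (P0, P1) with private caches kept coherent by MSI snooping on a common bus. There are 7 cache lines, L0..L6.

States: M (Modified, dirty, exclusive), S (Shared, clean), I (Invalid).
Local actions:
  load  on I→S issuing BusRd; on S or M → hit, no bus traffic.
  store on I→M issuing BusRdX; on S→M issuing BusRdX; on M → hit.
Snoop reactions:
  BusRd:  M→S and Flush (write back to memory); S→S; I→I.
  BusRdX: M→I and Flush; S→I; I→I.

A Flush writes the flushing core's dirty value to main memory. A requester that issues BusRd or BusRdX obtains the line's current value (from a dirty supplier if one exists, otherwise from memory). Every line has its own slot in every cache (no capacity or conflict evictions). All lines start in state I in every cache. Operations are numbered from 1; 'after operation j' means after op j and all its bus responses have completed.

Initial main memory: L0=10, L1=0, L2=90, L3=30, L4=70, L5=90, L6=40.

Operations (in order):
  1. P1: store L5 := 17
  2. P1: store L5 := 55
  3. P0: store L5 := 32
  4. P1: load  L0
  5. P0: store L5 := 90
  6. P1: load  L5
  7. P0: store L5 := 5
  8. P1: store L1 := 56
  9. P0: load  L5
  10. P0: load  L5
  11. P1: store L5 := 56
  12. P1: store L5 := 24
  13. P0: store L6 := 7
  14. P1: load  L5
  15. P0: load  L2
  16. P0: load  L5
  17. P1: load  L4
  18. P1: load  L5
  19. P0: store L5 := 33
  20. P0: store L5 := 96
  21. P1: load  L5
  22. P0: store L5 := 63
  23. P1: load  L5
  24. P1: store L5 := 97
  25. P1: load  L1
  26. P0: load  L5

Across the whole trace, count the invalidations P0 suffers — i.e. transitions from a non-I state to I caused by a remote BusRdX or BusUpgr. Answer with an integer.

invalidations = 2

[1] P1: store L5 := 17 | P0:I, P1:M(17) | bus: BusRdX
[2] P1: store L5 := 55 | P0:I, P1:M(55) | bus: none
[3] P0: store L5 := 32 | P0:M(32), P1:I | bus: BusRdX,Flush
[4] P1: load  L0 | P0:I, P1:S(10) | bus: BusRd
[5] P0: store L5 := 90 | P0:M(90), P1:I | bus: none
[6] P1: load  L5 | P0:S(90), P1:S(90) | bus: BusRd,Flush
[7] P0: store L5 := 5 | P0:M(5), P1:I | bus: BusRdX
[8] P1: store L1 := 56 | P0:I, P1:M(56) | bus: BusRdX
[9] P0: load  L5 | P0:M(5), P1:I | bus: none
[10] P0: load  L5 | P0:M(5), P1:I | bus: none
[11] P1: store L5 := 56 | P0:I, P1:M(56) | bus: BusRdX,Flush
[12] P1: store L5 := 24 | P0:I, P1:M(24) | bus: none
[13] P0: store L6 := 7 | P0:M(7), P1:I | bus: BusRdX
[14] P1: load  L5 | P0:I, P1:M(24) | bus: none
[15] P0: load  L2 | P0:S(90), P1:I | bus: BusRd
[16] P0: load  L5 | P0:S(24), P1:S(24) | bus: BusRd,Flush
[17] P1: load  L4 | P0:I, P1:S(70) | bus: BusRd
[18] P1: load  L5 | P0:S(24), P1:S(24) | bus: none
[19] P0: store L5 := 33 | P0:M(33), P1:I | bus: BusRdX
[20] P0: store L5 := 96 | P0:M(96), P1:I | bus: none
[21] P1: load  L5 | P0:S(96), P1:S(96) | bus: BusRd,Flush
[22] P0: store L5 := 63 | P0:M(63), P1:I | bus: BusRdX
[23] P1: load  L5 | P0:S(63), P1:S(63) | bus: BusRd,Flush
[24] P1: store L5 := 97 | P0:I, P1:M(97) | bus: BusRdX
[25] P1: load  L1 | P0:I, P1:M(56) | bus: none
[26] P0: load  L5 | P0:S(97), P1:S(97) | bus: BusRd,Flush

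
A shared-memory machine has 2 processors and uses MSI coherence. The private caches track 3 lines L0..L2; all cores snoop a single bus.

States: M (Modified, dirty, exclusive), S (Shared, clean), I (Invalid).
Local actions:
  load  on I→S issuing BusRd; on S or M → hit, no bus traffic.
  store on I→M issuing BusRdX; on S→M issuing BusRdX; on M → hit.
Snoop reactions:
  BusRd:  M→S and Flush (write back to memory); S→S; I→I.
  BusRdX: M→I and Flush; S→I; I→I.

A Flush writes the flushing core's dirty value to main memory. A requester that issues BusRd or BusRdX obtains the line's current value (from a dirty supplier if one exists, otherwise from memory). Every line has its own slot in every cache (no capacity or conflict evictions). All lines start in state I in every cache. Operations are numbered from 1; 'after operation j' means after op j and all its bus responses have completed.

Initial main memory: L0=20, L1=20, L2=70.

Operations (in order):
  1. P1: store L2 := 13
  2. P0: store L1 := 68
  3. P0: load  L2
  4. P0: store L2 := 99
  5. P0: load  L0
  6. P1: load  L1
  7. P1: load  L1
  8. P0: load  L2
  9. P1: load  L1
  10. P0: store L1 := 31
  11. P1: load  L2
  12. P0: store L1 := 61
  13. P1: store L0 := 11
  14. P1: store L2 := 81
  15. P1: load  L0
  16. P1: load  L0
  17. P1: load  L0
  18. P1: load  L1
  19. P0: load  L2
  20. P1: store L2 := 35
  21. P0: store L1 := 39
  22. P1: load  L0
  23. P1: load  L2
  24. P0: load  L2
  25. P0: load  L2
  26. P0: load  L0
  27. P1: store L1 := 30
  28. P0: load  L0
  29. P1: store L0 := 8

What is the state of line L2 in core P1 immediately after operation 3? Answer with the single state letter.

state = S

  op1 P1: store L2 := 13 → I/M on L2; bus BusRdX; mem=70
  op2 P0: store L1 := 68 → M/I on L1; bus BusRdX; mem=20
  op3 P0: load  L2 → S/S on L2; bus BusRd Flush; mem=13
  op4 P0: store L2 := 99 → M/I on L2; bus BusRdX; mem=13
  op5 P0: load  L0 → S/I on L0; bus BusRd; mem=20
  op6 P1: load  L1 → S/S on L1; bus BusRd Flush; mem=68
  op7 P1: load  L1 → S/S on L1; bus (none); mem=68
  op8 P0: load  L2 → M/I on L2; bus (none); mem=13
  op9 P1: load  L1 → S/S on L1; bus (none); mem=68
  op10 P0: store L1 := 31 → M/I on L1; bus BusRdX; mem=68
  op11 P1: load  L2 → S/S on L2; bus BusRd Flush; mem=99
  op12 P0: store L1 := 61 → M/I on L1; bus (none); mem=68
  op13 P1: store L0 := 11 → I/M on L0; bus BusRdX; mem=20
  op14 P1: store L2 := 81 → I/M on L2; bus BusRdX; mem=99
  op15 P1: load  L0 → I/M on L0; bus (none); mem=20
  op16 P1: load  L0 → I/M on L0; bus (none); mem=20
  op17 P1: load  L0 → I/M on L0; bus (none); mem=20
  op18 P1: load  L1 → S/S on L1; bus BusRd Flush; mem=61
  op19 P0: load  L2 → S/S on L2; bus BusRd Flush; mem=81
  op20 P1: store L2 := 35 → I/M on L2; bus BusRdX; mem=81
  op21 P0: store L1 := 39 → M/I on L1; bus BusRdX; mem=61
  op22 P1: load  L0 → I/M on L0; bus (none); mem=20
  op23 P1: load  L2 → I/M on L2; bus (none); mem=81
  op24 P0: load  L2 → S/S on L2; bus BusRd Flush; mem=35
  op25 P0: load  L2 → S/S on L2; bus (none); mem=35
  op26 P0: load  L0 → S/S on L0; bus BusRd Flush; mem=11
  op27 P1: store L1 := 30 → I/M on L1; bus BusRdX Flush; mem=39
  op28 P0: load  L0 → S/S on L0; bus (none); mem=11
  op29 P1: store L0 := 8 → I/M on L0; bus BusRdX; mem=11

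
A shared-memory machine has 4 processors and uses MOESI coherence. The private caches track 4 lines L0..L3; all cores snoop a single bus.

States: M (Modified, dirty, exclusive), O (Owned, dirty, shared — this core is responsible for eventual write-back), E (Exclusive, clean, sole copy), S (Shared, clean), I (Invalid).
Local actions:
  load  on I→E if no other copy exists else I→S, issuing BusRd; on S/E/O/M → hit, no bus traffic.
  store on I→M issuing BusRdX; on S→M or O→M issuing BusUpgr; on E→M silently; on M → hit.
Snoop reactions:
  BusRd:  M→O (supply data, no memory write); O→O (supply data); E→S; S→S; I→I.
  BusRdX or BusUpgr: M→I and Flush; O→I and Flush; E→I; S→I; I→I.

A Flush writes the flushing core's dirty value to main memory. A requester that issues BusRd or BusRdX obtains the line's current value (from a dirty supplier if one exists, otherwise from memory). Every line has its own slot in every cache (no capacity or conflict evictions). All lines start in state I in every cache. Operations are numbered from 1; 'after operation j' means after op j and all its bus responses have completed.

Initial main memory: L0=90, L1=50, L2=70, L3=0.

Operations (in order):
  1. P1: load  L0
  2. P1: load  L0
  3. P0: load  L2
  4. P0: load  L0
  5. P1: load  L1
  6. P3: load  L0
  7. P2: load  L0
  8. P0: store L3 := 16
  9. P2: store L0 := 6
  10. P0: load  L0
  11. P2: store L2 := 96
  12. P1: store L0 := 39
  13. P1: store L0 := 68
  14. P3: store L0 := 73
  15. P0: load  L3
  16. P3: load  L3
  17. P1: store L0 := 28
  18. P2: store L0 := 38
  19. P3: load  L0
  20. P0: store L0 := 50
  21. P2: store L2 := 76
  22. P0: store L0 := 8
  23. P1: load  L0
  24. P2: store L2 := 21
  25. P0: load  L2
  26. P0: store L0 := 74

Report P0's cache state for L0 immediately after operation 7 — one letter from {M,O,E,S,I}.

  op1 P1: load  L0 → I/E/I/I on L0; bus BusRd; mem=90
  op2 P1: load  L0 → I/E/I/I on L0; bus (none); mem=90
  op3 P0: load  L2 → E/I/I/I on L2; bus BusRd; mem=70
  op4 P0: load  L0 → S/S/I/I on L0; bus BusRd; mem=90
  op5 P1: load  L1 → I/E/I/I on L1; bus BusRd; mem=50
  op6 P3: load  L0 → S/S/I/S on L0; bus BusRd; mem=90
  op7 P2: load  L0 → S/S/S/S on L0; bus BusRd; mem=90
  op8 P0: store L3 := 16 → M/I/I/I on L3; bus BusRdX; mem=0
  op9 P2: store L0 := 6 → I/I/M/I on L0; bus BusUpgr; mem=90
  op10 P0: load  L0 → S/I/O/I on L0; bus BusRd; mem=90
  op11 P2: store L2 := 96 → I/I/M/I on L2; bus BusRdX; mem=70
  op12 P1: store L0 := 39 → I/M/I/I on L0; bus BusRdX Flush; mem=6
  op13 P1: store L0 := 68 → I/M/I/I on L0; bus (none); mem=6
  op14 P3: store L0 := 73 → I/I/I/M on L0; bus BusRdX Flush; mem=68
  op15 P0: load  L3 → M/I/I/I on L3; bus (none); mem=0
  op16 P3: load  L3 → O/I/I/S on L3; bus BusRd; mem=0
  op17 P1: store L0 := 28 → I/M/I/I on L0; bus BusRdX Flush; mem=73
  op18 P2: store L0 := 38 → I/I/M/I on L0; bus BusRdX Flush; mem=28
  op19 P3: load  L0 → I/I/O/S on L0; bus BusRd; mem=28
  op20 P0: store L0 := 50 → M/I/I/I on L0; bus BusRdX Flush; mem=38
  op21 P2: store L2 := 76 → I/I/M/I on L2; bus (none); mem=70
  op22 P0: store L0 := 8 → M/I/I/I on L0; bus (none); mem=38
  op23 P1: load  L0 → O/S/I/I on L0; bus BusRd; mem=38
  op24 P2: store L2 := 21 → I/I/M/I on L2; bus (none); mem=70
  op25 P0: load  L2 → S/I/O/I on L2; bus BusRd; mem=70
  op26 P0: store L0 := 74 → M/I/I/I on L0; bus BusUpgr; mem=38

state = S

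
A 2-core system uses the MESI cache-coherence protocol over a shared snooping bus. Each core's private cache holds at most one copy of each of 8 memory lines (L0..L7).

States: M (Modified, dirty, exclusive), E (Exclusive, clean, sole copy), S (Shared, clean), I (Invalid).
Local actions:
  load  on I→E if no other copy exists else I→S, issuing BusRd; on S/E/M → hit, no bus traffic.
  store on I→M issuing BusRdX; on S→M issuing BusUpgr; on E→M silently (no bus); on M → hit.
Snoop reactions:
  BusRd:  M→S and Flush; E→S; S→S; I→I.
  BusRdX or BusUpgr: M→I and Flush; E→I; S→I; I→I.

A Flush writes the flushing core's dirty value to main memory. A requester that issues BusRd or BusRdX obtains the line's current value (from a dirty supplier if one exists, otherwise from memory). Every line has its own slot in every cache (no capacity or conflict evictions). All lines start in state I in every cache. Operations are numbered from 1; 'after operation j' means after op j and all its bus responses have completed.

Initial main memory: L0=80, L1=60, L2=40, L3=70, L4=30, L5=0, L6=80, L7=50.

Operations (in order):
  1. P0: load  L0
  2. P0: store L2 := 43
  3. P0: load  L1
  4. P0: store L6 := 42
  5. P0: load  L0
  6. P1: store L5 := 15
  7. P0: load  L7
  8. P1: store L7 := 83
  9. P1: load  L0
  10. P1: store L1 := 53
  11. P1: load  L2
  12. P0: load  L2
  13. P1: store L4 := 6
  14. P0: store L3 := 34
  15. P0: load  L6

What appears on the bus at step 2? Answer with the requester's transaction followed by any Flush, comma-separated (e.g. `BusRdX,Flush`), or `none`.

bus = BusRdX

1. P0: load  L0  bus=[BusRd]  L0: P0=E P1=I  mem[L0]=80
2. P0: store L2 := 43  bus=[BusRdX]  L2: P0=M P1=I  mem[L2]=40
3. P0: load  L1  bus=[BusRd]  L1: P0=E P1=I  mem[L1]=60
4. P0: store L6 := 42  bus=[BusRdX]  L6: P0=M P1=I  mem[L6]=80
5. P0: load  L0  bus=[-]  L0: P0=E P1=I  mem[L0]=80
6. P1: store L5 := 15  bus=[BusRdX]  L5: P0=I P1=M  mem[L5]=0
7. P0: load  L7  bus=[BusRd]  L7: P0=E P1=I  mem[L7]=50
8. P1: store L7 := 83  bus=[BusRdX]  L7: P0=I P1=M  mem[L7]=50
9. P1: load  L0  bus=[BusRd]  L0: P0=S P1=S  mem[L0]=80
10. P1: store L1 := 53  bus=[BusRdX]  L1: P0=I P1=M  mem[L1]=60
11. P1: load  L2  bus=[BusRd,Flush]  L2: P0=S P1=S  mem[L2]=43
12. P0: load  L2  bus=[-]  L2: P0=S P1=S  mem[L2]=43
13. P1: store L4 := 6  bus=[BusRdX]  L4: P0=I P1=M  mem[L4]=30
14. P0: store L3 := 34  bus=[BusRdX]  L3: P0=M P1=I  mem[L3]=70
15. P0: load  L6  bus=[-]  L6: P0=M P1=I  mem[L6]=80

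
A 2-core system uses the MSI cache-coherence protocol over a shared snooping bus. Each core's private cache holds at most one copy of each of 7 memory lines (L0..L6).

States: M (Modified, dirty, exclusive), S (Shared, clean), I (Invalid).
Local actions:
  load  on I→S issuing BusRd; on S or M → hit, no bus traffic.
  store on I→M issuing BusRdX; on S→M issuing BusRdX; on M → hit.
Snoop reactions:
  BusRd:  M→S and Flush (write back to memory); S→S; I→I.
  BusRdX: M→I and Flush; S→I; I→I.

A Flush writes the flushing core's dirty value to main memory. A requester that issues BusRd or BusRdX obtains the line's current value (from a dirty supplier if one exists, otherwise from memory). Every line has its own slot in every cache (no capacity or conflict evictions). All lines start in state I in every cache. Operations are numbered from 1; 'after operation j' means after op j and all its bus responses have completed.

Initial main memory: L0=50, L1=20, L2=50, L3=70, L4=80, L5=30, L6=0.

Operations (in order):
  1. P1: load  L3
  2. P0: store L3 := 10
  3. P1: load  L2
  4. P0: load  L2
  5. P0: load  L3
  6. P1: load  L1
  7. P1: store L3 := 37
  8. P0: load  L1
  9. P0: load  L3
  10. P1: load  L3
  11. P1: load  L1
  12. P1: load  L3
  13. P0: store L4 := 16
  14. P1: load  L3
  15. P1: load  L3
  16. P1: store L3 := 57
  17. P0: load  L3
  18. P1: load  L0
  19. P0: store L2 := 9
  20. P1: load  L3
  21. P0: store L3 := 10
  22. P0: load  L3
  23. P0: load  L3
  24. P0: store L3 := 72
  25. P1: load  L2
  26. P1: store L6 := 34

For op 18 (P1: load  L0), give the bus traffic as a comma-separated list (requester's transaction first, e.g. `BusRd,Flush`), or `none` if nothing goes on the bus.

bus = BusRd

step 1: P1: load  L3  ⟶  IS  (L3)  txn=BusRd  M[L3]=70
step 2: P0: store L3 := 10  ⟶  MI  (L3)  txn=BusRdX  M[L3]=70
step 3: P1: load  L2  ⟶  IS  (L2)  txn=BusRd  M[L2]=50
step 4: P0: load  L2  ⟶  SS  (L2)  txn=BusRd  M[L2]=50
step 5: P0: load  L3  ⟶  MI  (L3)  txn=∅  M[L3]=70
step 6: P1: load  L1  ⟶  IS  (L1)  txn=BusRd  M[L1]=20
step 7: P1: store L3 := 37  ⟶  IM  (L3)  txn=BusRdX+Flush  M[L3]=10
step 8: P0: load  L1  ⟶  SS  (L1)  txn=BusRd  M[L1]=20
step 9: P0: load  L3  ⟶  SS  (L3)  txn=BusRd+Flush  M[L3]=37
step 10: P1: load  L3  ⟶  SS  (L3)  txn=∅  M[L3]=37
step 11: P1: load  L1  ⟶  SS  (L1)  txn=∅  M[L1]=20
step 12: P1: load  L3  ⟶  SS  (L3)  txn=∅  M[L3]=37
step 13: P0: store L4 := 16  ⟶  MI  (L4)  txn=BusRdX  M[L4]=80
step 14: P1: load  L3  ⟶  SS  (L3)  txn=∅  M[L3]=37
step 15: P1: load  L3  ⟶  SS  (L3)  txn=∅  M[L3]=37
step 16: P1: store L3 := 57  ⟶  IM  (L3)  txn=BusRdX  M[L3]=37
step 17: P0: load  L3  ⟶  SS  (L3)  txn=BusRd+Flush  M[L3]=57
step 18: P1: load  L0  ⟶  IS  (L0)  txn=BusRd  M[L0]=50
step 19: P0: store L2 := 9  ⟶  MI  (L2)  txn=BusRdX  M[L2]=50
step 20: P1: load  L3  ⟶  SS  (L3)  txn=∅  M[L3]=57
step 21: P0: store L3 := 10  ⟶  MI  (L3)  txn=BusRdX  M[L3]=57
step 22: P0: load  L3  ⟶  MI  (L3)  txn=∅  M[L3]=57
step 23: P0: load  L3  ⟶  MI  (L3)  txn=∅  M[L3]=57
step 24: P0: store L3 := 72  ⟶  MI  (L3)  txn=∅  M[L3]=57
step 25: P1: load  L2  ⟶  SS  (L2)  txn=BusRd+Flush  M[L2]=9
step 26: P1: store L6 := 34  ⟶  IM  (L6)  txn=BusRdX  M[L6]=0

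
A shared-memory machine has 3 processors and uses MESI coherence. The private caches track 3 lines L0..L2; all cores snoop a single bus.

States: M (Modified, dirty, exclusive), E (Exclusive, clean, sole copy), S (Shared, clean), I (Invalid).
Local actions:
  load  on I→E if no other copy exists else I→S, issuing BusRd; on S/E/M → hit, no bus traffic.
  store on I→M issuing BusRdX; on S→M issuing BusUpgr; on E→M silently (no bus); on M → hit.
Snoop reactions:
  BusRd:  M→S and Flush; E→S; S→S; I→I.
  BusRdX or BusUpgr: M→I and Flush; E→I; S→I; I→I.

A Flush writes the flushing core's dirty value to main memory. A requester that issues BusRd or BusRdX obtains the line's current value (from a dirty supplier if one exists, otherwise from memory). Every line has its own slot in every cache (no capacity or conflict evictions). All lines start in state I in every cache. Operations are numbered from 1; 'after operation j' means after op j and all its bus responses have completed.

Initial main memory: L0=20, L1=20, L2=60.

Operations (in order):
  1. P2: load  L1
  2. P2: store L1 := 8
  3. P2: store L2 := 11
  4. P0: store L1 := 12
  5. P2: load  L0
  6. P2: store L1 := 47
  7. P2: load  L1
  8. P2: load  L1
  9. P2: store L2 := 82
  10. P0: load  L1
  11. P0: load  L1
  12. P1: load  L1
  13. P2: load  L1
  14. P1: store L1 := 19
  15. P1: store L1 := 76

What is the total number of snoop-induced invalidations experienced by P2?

[1] P2: load  L1 | P0:I, P1:I, P2:E(20) | bus: BusRd
[2] P2: store L1 := 8 | P0:I, P1:I, P2:M(8) | bus: none
[3] P2: store L2 := 11 | P0:I, P1:I, P2:M(11) | bus: BusRdX
[4] P0: store L1 := 12 | P0:M(12), P1:I, P2:I | bus: BusRdX,Flush
[5] P2: load  L0 | P0:I, P1:I, P2:E(20) | bus: BusRd
[6] P2: store L1 := 47 | P0:I, P1:I, P2:M(47) | bus: BusRdX,Flush
[7] P2: load  L1 | P0:I, P1:I, P2:M(47) | bus: none
[8] P2: load  L1 | P0:I, P1:I, P2:M(47) | bus: none
[9] P2: store L2 := 82 | P0:I, P1:I, P2:M(82) | bus: none
[10] P0: load  L1 | P0:S(47), P1:I, P2:S(47) | bus: BusRd,Flush
[11] P0: load  L1 | P0:S(47), P1:I, P2:S(47) | bus: none
[12] P1: load  L1 | P0:S(47), P1:S(47), P2:S(47) | bus: BusRd
[13] P2: load  L1 | P0:S(47), P1:S(47), P2:S(47) | bus: none
[14] P1: store L1 := 19 | P0:I, P1:M(19), P2:I | bus: BusUpgr
[15] P1: store L1 := 76 | P0:I, P1:M(76), P2:I | bus: none

invalidations = 2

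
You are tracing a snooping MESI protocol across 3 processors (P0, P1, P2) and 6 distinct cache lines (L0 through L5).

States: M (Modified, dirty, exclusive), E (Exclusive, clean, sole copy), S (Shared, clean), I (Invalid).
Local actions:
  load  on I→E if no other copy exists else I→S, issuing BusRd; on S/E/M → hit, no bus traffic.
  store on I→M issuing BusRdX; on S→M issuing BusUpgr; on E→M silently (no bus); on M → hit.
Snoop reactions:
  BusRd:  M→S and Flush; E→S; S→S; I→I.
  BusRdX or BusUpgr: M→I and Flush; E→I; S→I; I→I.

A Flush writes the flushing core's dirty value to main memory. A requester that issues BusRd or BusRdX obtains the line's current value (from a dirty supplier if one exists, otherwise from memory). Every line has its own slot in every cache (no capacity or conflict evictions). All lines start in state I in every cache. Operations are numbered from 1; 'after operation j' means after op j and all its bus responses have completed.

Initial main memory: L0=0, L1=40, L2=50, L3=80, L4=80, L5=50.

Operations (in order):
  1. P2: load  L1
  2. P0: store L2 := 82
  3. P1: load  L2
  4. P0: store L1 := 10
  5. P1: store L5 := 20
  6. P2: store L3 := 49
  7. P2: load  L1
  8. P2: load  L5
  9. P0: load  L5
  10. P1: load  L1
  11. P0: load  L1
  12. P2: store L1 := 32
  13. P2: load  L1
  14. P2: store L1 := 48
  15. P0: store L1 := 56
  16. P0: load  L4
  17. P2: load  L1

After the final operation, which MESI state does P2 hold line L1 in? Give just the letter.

state = S

1. P2: load  L1  bus=[BusRd]  L1: P0=I P1=I P2=E  mem[L1]=40
2. P0: store L2 := 82  bus=[BusRdX]  L2: P0=M P1=I P2=I  mem[L2]=50
3. P1: load  L2  bus=[BusRd,Flush]  L2: P0=S P1=S P2=I  mem[L2]=82
4. P0: store L1 := 10  bus=[BusRdX]  L1: P0=M P1=I P2=I  mem[L1]=40
5. P1: store L5 := 20  bus=[BusRdX]  L5: P0=I P1=M P2=I  mem[L5]=50
6. P2: store L3 := 49  bus=[BusRdX]  L3: P0=I P1=I P2=M  mem[L3]=80
7. P2: load  L1  bus=[BusRd,Flush]  L1: P0=S P1=I P2=S  mem[L1]=10
8. P2: load  L5  bus=[BusRd,Flush]  L5: P0=I P1=S P2=S  mem[L5]=20
9. P0: load  L5  bus=[BusRd]  L5: P0=S P1=S P2=S  mem[L5]=20
10. P1: load  L1  bus=[BusRd]  L1: P0=S P1=S P2=S  mem[L1]=10
11. P0: load  L1  bus=[-]  L1: P0=S P1=S P2=S  mem[L1]=10
12. P2: store L1 := 32  bus=[BusUpgr]  L1: P0=I P1=I P2=M  mem[L1]=10
13. P2: load  L1  bus=[-]  L1: P0=I P1=I P2=M  mem[L1]=10
14. P2: store L1 := 48  bus=[-]  L1: P0=I P1=I P2=M  mem[L1]=10
15. P0: store L1 := 56  bus=[BusRdX,Flush]  L1: P0=M P1=I P2=I  mem[L1]=48
16. P0: load  L4  bus=[BusRd]  L4: P0=E P1=I P2=I  mem[L4]=80
17. P2: load  L1  bus=[BusRd,Flush]  L1: P0=S P1=I P2=S  mem[L1]=56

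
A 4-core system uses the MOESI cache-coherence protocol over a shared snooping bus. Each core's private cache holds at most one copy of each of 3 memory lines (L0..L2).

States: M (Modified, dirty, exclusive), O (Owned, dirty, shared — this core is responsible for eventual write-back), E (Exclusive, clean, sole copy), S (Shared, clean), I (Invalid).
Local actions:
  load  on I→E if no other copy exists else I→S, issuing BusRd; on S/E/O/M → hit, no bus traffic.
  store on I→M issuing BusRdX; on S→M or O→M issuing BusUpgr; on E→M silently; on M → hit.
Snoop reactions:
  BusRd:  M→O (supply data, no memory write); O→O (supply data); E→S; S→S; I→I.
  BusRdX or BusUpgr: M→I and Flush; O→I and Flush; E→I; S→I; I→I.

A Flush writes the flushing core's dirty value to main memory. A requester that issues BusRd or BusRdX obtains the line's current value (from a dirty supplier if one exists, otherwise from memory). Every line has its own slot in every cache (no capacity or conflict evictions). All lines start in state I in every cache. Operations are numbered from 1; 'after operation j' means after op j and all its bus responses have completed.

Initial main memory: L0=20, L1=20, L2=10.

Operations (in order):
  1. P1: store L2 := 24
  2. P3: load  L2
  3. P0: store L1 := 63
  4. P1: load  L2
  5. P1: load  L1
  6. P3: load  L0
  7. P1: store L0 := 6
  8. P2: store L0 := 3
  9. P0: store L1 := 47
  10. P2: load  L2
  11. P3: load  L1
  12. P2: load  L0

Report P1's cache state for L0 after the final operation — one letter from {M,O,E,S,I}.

1. P1: store L2 := 24  bus=[BusRdX]  L2: P0=I P1=M P2=I P3=I  mem[L2]=10
2. P3: load  L2  bus=[BusRd]  L2: P0=I P1=O P2=I P3=S  mem[L2]=10
3. P0: store L1 := 63  bus=[BusRdX]  L1: P0=M P1=I P2=I P3=I  mem[L1]=20
4. P1: load  L2  bus=[-]  L2: P0=I P1=O P2=I P3=S  mem[L2]=10
5. P1: load  L1  bus=[BusRd]  L1: P0=O P1=S P2=I P3=I  mem[L1]=20
6. P3: load  L0  bus=[BusRd]  L0: P0=I P1=I P2=I P3=E  mem[L0]=20
7. P1: store L0 := 6  bus=[BusRdX]  L0: P0=I P1=M P2=I P3=I  mem[L0]=20
8. P2: store L0 := 3  bus=[BusRdX,Flush]  L0: P0=I P1=I P2=M P3=I  mem[L0]=6
9. P0: store L1 := 47  bus=[BusUpgr]  L1: P0=M P1=I P2=I P3=I  mem[L1]=20
10. P2: load  L2  bus=[BusRd]  L2: P0=I P1=O P2=S P3=S  mem[L2]=10
11. P3: load  L1  bus=[BusRd]  L1: P0=O P1=I P2=I P3=S  mem[L1]=20
12. P2: load  L0  bus=[-]  L0: P0=I P1=I P2=M P3=I  mem[L0]=6

state = I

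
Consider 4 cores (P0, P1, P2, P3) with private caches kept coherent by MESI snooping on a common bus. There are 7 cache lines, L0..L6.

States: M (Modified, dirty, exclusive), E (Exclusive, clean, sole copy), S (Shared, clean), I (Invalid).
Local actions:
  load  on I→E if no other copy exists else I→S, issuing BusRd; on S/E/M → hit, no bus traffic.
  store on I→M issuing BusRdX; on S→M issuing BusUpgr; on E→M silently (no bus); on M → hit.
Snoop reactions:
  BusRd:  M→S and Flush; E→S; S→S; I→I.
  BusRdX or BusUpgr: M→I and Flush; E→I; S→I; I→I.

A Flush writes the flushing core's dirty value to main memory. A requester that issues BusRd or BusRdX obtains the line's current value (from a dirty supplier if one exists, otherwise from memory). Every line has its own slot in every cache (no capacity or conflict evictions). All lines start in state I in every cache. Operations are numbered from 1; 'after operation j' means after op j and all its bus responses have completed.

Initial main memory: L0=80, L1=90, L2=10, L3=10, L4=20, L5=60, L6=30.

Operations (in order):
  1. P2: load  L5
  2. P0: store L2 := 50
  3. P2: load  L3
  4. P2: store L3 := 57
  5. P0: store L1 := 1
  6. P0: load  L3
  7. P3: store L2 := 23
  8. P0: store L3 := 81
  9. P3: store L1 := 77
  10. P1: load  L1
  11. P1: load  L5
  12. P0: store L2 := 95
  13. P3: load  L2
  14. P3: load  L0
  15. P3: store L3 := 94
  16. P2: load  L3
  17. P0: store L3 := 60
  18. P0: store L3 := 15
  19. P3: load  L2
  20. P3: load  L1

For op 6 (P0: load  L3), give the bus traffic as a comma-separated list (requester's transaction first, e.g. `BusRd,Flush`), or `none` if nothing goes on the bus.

bus = BusRd,Flush

step 1: P2: load  L5  ⟶  IIEI  (L5)  txn=BusRd  M[L5]=60
step 2: P0: store L2 := 50  ⟶  MIII  (L2)  txn=BusRdX  M[L2]=10
step 3: P2: load  L3  ⟶  IIEI  (L3)  txn=BusRd  M[L3]=10
step 4: P2: store L3 := 57  ⟶  IIMI  (L3)  txn=∅  M[L3]=10
step 5: P0: store L1 := 1  ⟶  MIII  (L1)  txn=BusRdX  M[L1]=90
step 6: P0: load  L3  ⟶  SISI  (L3)  txn=BusRd+Flush  M[L3]=57
step 7: P3: store L2 := 23  ⟶  IIIM  (L2)  txn=BusRdX+Flush  M[L2]=50
step 8: P0: store L3 := 81  ⟶  MIII  (L3)  txn=BusUpgr  M[L3]=57
step 9: P3: store L1 := 77  ⟶  IIIM  (L1)  txn=BusRdX+Flush  M[L1]=1
step 10: P1: load  L1  ⟶  ISIS  (L1)  txn=BusRd+Flush  M[L1]=77
step 11: P1: load  L5  ⟶  ISSI  (L5)  txn=BusRd  M[L5]=60
step 12: P0: store L2 := 95  ⟶  MIII  (L2)  txn=BusRdX+Flush  M[L2]=23
step 13: P3: load  L2  ⟶  SIIS  (L2)  txn=BusRd+Flush  M[L2]=95
step 14: P3: load  L0  ⟶  IIIE  (L0)  txn=BusRd  M[L0]=80
step 15: P3: store L3 := 94  ⟶  IIIM  (L3)  txn=BusRdX+Flush  M[L3]=81
step 16: P2: load  L3  ⟶  IISS  (L3)  txn=BusRd+Flush  M[L3]=94
step 17: P0: store L3 := 60  ⟶  MIII  (L3)  txn=BusRdX  M[L3]=94
step 18: P0: store L3 := 15  ⟶  MIII  (L3)  txn=∅  M[L3]=94
step 19: P3: load  L2  ⟶  SIIS  (L2)  txn=∅  M[L2]=95
step 20: P3: load  L1  ⟶  ISIS  (L1)  txn=∅  M[L1]=77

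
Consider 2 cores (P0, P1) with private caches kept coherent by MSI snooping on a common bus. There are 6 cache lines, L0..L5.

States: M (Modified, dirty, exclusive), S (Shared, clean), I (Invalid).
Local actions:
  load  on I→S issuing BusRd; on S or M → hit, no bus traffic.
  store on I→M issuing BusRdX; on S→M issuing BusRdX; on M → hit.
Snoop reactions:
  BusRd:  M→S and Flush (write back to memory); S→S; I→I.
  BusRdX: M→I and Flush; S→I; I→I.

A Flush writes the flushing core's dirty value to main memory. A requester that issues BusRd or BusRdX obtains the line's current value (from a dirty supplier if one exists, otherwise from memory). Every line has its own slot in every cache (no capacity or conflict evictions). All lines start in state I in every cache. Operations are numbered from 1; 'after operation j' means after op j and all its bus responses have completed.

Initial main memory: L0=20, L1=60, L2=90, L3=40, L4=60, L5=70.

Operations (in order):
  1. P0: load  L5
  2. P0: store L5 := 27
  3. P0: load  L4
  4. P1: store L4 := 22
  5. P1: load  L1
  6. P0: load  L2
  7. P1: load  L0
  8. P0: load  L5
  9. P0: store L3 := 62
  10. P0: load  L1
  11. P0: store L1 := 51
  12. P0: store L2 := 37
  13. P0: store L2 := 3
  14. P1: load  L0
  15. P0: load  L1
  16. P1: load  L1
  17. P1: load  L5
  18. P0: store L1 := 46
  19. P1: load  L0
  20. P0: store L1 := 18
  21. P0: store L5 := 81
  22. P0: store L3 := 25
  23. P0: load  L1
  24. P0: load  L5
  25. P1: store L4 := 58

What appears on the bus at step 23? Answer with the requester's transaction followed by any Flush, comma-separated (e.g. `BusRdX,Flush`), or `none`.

[1] P0: load  L5 | P0:S(70), P1:I | bus: BusRd
[2] P0: store L5 := 27 | P0:M(27), P1:I | bus: BusRdX
[3] P0: load  L4 | P0:S(60), P1:I | bus: BusRd
[4] P1: store L4 := 22 | P0:I, P1:M(22) | bus: BusRdX
[5] P1: load  L1 | P0:I, P1:S(60) | bus: BusRd
[6] P0: load  L2 | P0:S(90), P1:I | bus: BusRd
[7] P1: load  L0 | P0:I, P1:S(20) | bus: BusRd
[8] P0: load  L5 | P0:M(27), P1:I | bus: none
[9] P0: store L3 := 62 | P0:M(62), P1:I | bus: BusRdX
[10] P0: load  L1 | P0:S(60), P1:S(60) | bus: BusRd
[11] P0: store L1 := 51 | P0:M(51), P1:I | bus: BusRdX
[12] P0: store L2 := 37 | P0:M(37), P1:I | bus: BusRdX
[13] P0: store L2 := 3 | P0:M(3), P1:I | bus: none
[14] P1: load  L0 | P0:I, P1:S(20) | bus: none
[15] P0: load  L1 | P0:M(51), P1:I | bus: none
[16] P1: load  L1 | P0:S(51), P1:S(51) | bus: BusRd,Flush
[17] P1: load  L5 | P0:S(27), P1:S(27) | bus: BusRd,Flush
[18] P0: store L1 := 46 | P0:M(46), P1:I | bus: BusRdX
[19] P1: load  L0 | P0:I, P1:S(20) | bus: none
[20] P0: store L1 := 18 | P0:M(18), P1:I | bus: none
[21] P0: store L5 := 81 | P0:M(81), P1:I | bus: BusRdX
[22] P0: store L3 := 25 | P0:M(25), P1:I | bus: none
[23] P0: load  L1 | P0:M(18), P1:I | bus: none
[24] P0: load  L5 | P0:M(81), P1:I | bus: none
[25] P1: store L4 := 58 | P0:I, P1:M(58) | bus: none

bus = none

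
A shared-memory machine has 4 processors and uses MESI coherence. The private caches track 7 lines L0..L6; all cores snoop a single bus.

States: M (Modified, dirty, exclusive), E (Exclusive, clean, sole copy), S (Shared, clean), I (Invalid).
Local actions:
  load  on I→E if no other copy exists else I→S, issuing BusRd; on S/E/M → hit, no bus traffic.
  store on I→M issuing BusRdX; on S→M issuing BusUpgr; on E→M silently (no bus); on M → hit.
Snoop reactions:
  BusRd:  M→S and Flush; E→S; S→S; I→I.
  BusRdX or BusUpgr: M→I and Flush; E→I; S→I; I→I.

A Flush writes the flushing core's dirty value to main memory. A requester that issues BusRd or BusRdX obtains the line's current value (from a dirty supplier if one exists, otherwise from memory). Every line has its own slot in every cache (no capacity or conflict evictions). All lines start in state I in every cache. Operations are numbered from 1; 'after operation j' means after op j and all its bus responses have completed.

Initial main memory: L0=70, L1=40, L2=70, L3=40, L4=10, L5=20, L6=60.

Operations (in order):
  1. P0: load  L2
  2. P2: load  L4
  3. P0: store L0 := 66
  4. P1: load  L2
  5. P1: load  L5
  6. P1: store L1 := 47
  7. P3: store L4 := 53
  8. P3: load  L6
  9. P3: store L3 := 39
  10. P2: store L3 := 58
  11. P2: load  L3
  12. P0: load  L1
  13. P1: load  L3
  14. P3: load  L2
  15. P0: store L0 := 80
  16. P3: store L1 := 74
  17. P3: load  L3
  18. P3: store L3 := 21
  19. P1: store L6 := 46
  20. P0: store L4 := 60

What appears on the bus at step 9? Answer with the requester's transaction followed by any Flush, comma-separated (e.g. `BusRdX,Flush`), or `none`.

  op1 P0: load  L2 → E/I/I/I on L2; bus BusRd; mem=70
  op2 P2: load  L4 → I/I/E/I on L4; bus BusRd; mem=10
  op3 P0: store L0 := 66 → M/I/I/I on L0; bus BusRdX; mem=70
  op4 P1: load  L2 → S/S/I/I on L2; bus BusRd; mem=70
  op5 P1: load  L5 → I/E/I/I on L5; bus BusRd; mem=20
  op6 P1: store L1 := 47 → I/M/I/I on L1; bus BusRdX; mem=40
  op7 P3: store L4 := 53 → I/I/I/M on L4; bus BusRdX; mem=10
  op8 P3: load  L6 → I/I/I/E on L6; bus BusRd; mem=60
  op9 P3: store L3 := 39 → I/I/I/M on L3; bus BusRdX; mem=40
  op10 P2: store L3 := 58 → I/I/M/I on L3; bus BusRdX Flush; mem=39
  op11 P2: load  L3 → I/I/M/I on L3; bus (none); mem=39
  op12 P0: load  L1 → S/S/I/I on L1; bus BusRd Flush; mem=47
  op13 P1: load  L3 → I/S/S/I on L3; bus BusRd Flush; mem=58
  op14 P3: load  L2 → S/S/I/S on L2; bus BusRd; mem=70
  op15 P0: store L0 := 80 → M/I/I/I on L0; bus (none); mem=70
  op16 P3: store L1 := 74 → I/I/I/M on L1; bus BusRdX; mem=47
  op17 P3: load  L3 → I/S/S/S on L3; bus BusRd; mem=58
  op18 P3: store L3 := 21 → I/I/I/M on L3; bus BusUpgr; mem=58
  op19 P1: store L6 := 46 → I/M/I/I on L6; bus BusRdX; mem=60
  op20 P0: store L4 := 60 → M/I/I/I on L4; bus BusRdX Flush; mem=53

bus = BusRdX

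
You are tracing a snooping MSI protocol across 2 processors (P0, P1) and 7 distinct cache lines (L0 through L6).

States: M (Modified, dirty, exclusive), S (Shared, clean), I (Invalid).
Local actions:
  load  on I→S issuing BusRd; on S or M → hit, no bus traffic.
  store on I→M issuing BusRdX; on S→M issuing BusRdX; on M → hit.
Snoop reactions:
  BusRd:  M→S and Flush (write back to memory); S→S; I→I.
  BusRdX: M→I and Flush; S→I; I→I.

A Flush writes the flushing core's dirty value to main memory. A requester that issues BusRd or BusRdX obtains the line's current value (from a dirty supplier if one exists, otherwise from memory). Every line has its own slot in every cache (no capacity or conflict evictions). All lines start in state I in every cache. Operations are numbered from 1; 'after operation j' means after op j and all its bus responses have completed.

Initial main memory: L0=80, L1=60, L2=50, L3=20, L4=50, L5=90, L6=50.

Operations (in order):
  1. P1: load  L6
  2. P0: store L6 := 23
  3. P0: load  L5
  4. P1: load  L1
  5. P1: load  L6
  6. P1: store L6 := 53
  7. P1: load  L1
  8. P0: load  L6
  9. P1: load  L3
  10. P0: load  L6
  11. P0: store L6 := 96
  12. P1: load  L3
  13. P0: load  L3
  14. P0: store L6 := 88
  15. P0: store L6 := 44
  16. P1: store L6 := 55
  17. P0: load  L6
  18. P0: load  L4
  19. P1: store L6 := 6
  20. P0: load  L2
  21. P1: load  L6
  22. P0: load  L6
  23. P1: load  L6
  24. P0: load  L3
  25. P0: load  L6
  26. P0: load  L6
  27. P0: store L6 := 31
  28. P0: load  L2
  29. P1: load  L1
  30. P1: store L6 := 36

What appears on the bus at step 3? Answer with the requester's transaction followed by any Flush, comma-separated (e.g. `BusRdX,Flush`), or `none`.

1. P1: load  L6  bus=[BusRd]  L6: P0=I P1=S  mem[L6]=50
2. P0: store L6 := 23  bus=[BusRdX]  L6: P0=M P1=I  mem[L6]=50
3. P0: load  L5  bus=[BusRd]  L5: P0=S P1=I  mem[L5]=90
4. P1: load  L1  bus=[BusRd]  L1: P0=I P1=S  mem[L1]=60
5. P1: load  L6  bus=[BusRd,Flush]  L6: P0=S P1=S  mem[L6]=23
6. P1: store L6 := 53  bus=[BusRdX]  L6: P0=I P1=M  mem[L6]=23
7. P1: load  L1  bus=[-]  L1: P0=I P1=S  mem[L1]=60
8. P0: load  L6  bus=[BusRd,Flush]  L6: P0=S P1=S  mem[L6]=53
9. P1: load  L3  bus=[BusRd]  L3: P0=I P1=S  mem[L3]=20
10. P0: load  L6  bus=[-]  L6: P0=S P1=S  mem[L6]=53
11. P0: store L6 := 96  bus=[BusRdX]  L6: P0=M P1=I  mem[L6]=53
12. P1: load  L3  bus=[-]  L3: P0=I P1=S  mem[L3]=20
13. P0: load  L3  bus=[BusRd]  L3: P0=S P1=S  mem[L3]=20
14. P0: store L6 := 88  bus=[-]  L6: P0=M P1=I  mem[L6]=53
15. P0: store L6 := 44  bus=[-]  L6: P0=M P1=I  mem[L6]=53
16. P1: store L6 := 55  bus=[BusRdX,Flush]  L6: P0=I P1=M  mem[L6]=44
17. P0: load  L6  bus=[BusRd,Flush]  L6: P0=S P1=S  mem[L6]=55
18. P0: load  L4  bus=[BusRd]  L4: P0=S P1=I  mem[L4]=50
19. P1: store L6 := 6  bus=[BusRdX]  L6: P0=I P1=M  mem[L6]=55
20. P0: load  L2  bus=[BusRd]  L2: P0=S P1=I  mem[L2]=50
21. P1: load  L6  bus=[-]  L6: P0=I P1=M  mem[L6]=55
22. P0: load  L6  bus=[BusRd,Flush]  L6: P0=S P1=S  mem[L6]=6
23. P1: load  L6  bus=[-]  L6: P0=S P1=S  mem[L6]=6
24. P0: load  L3  bus=[-]  L3: P0=S P1=S  mem[L3]=20
25. P0: load  L6  bus=[-]  L6: P0=S P1=S  mem[L6]=6
26. P0: load  L6  bus=[-]  L6: P0=S P1=S  mem[L6]=6
27. P0: store L6 := 31  bus=[BusRdX]  L6: P0=M P1=I  mem[L6]=6
28. P0: load  L2  bus=[-]  L2: P0=S P1=I  mem[L2]=50
29. P1: load  L1  bus=[-]  L1: P0=I P1=S  mem[L1]=60
30. P1: store L6 := 36  bus=[BusRdX,Flush]  L6: P0=I P1=M  mem[L6]=31

bus = BusRd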